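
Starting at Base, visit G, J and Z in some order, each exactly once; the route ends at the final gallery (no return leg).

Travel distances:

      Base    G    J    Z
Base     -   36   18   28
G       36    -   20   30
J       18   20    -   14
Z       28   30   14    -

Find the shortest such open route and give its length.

Minimum one-way distance = 62.

There are 3! = 6 possible orderings.
Base → G → J → Z: 36+20+14 = 70
Base → G → Z → J: 36+30+14 = 80
Base → J → G → Z: 18+20+30 = 68
Base → J → Z → G: 18+14+30 = 62
Base → Z → G → J: 28+30+20 = 78
Base → Z → J → G: 28+14+20 = 62
The minimum is 62.
One shortest path: Base → J → Z → G.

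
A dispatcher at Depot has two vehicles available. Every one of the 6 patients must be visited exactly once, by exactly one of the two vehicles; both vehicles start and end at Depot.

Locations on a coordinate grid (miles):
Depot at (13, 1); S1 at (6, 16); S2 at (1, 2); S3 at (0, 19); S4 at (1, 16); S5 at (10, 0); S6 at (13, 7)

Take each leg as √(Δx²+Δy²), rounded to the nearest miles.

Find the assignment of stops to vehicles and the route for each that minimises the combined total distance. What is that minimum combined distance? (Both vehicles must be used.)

Check every non-empty split of the stops between the two vehicles; for each half take its own optimal tour:
  {S1} + {S2, S3, S4, S5, S6}: 34 + 53 = 87
  {S2} + {S1, S3, S4, S5, S6}: 24 + 48 = 72
  {S1, S2} + {S3, S4, S5, S6}: 44 + 48 = 92
  {S3} + {S1, S2, S4, S5, S6}: 44 + 48 = 92
  {S1, S3} + {S2, S4, S5, S6}: 46 + 47 = 93
  {S2, S3} + {S1, S4, S5, S6}: 51 + 43 = 94
  … (31 splits in total)
  {S5} + {S1, S2, S3, S4, S6}: 6 + 53 = 59  ← best
Best: vehicle 1 Depot → S5 → Depot = 6; vehicle 2 Depot → S2 → S4 → S3 → S1 → S6 → Depot = 53; combined 59.

Minimum combined distance: 59 miles.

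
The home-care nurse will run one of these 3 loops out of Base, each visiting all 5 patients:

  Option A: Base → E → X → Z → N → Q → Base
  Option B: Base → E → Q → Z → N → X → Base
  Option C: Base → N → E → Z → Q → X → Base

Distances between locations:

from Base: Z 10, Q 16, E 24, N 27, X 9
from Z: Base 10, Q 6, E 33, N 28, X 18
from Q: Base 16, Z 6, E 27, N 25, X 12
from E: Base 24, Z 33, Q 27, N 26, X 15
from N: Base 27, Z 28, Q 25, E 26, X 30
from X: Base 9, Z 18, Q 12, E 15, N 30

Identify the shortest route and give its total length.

Shortest is Option C, total 113.

Option A: 24 + 15 + 18 + 28 + 25 + 16 = 126
Option B: 24 + 27 + 6 + 28 + 30 + 9 = 124
Option C: 27 + 26 + 33 + 6 + 12 + 9 = 113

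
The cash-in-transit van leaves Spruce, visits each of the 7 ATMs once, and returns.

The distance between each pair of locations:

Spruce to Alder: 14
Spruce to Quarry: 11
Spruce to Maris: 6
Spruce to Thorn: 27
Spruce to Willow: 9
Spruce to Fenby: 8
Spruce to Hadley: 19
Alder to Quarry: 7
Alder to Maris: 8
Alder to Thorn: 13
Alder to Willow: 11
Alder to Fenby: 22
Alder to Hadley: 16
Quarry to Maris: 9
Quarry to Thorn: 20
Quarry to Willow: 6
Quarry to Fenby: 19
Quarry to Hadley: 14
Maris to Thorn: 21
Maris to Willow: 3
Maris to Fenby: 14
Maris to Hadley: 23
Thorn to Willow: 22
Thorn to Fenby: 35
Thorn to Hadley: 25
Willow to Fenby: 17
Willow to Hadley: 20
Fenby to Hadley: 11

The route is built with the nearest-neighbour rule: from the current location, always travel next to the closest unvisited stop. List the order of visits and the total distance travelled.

Total distance 79 via the nearest-neighbour route Spruce → Maris → Willow → Quarry → Alder → Thorn → Hadley → Fenby → Spruce.

From Spruce: distances to unvisited — Maris=6, Fenby=8, Willow=9, Quarry=11, Alder=14, Hadley=19, Thorn=27. Nearest is Maris (6).
From Maris: distances to unvisited — Willow=3, Alder=8, Quarry=9, Fenby=14, Thorn=21, Hadley=23. Nearest is Willow (3).
From Willow: distances to unvisited — Quarry=6, Alder=11, Fenby=17, Hadley=20, Thorn=22. Nearest is Quarry (6).
From Quarry: distances to unvisited — Alder=7, Hadley=14, Fenby=19, Thorn=20. Nearest is Alder (7).
From Alder: distances to unvisited — Thorn=13, Hadley=16, Fenby=22. Nearest is Thorn (13).
From Thorn: distances to unvisited — Hadley=25, Fenby=35. Nearest is Hadley (25).
From Hadley: distances to unvisited — Fenby=11. Nearest is Fenby (11).
Return Fenby→Spruce: 8.
Total = 6 + 3 + 6 + 7 + 13 + 25 + 11 + 8 = 79.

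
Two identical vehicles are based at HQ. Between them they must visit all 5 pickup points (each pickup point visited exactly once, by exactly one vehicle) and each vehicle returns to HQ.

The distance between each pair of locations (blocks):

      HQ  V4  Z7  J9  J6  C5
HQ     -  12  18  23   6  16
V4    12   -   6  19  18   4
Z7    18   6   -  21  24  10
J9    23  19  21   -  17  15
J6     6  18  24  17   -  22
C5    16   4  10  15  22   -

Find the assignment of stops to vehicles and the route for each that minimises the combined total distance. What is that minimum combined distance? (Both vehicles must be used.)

Try each way of splitting the stops between the two vehicles (each non-empty) and, for each split, find the best tour for each vehicle:
  {V4} + {Z7, J9, J6, C5}: 24 + 66 = 90
  {Z7} + {V4, J9, J6, C5}: 36 + 54 = 90
  {V4, Z7} + {J9, J6, C5}: 36 + 54 = 90
  {J9} + {V4, Z7, J6, C5}: 46 + 56 = 102
  {V4, J9} + {Z7, J6, C5}: 54 + 56 = 110
  {Z7, J9} + {V4, J6, C5}: 62 + 44 = 106
  … (15 splits in total)
  {J6} + {V4, Z7, J9, C5}: 12 + 66 = 78  ← best
Best: vehicle 1 HQ → J6 → HQ = 12; vehicle 2 HQ → V4 → Z7 → C5 → J9 → HQ = 66; combined 78.

78 blocks — the smallest possible combined total.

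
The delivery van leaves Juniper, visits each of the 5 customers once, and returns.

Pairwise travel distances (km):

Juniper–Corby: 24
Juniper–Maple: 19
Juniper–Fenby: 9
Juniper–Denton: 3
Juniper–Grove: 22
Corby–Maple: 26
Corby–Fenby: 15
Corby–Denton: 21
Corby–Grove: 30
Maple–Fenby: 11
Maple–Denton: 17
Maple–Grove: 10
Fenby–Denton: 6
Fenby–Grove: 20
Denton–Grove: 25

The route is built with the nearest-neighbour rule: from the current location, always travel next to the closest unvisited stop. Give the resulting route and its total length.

Total distance 84 km via the nearest-neighbour route Juniper → Denton → Fenby → Maple → Grove → Corby → Juniper.

From Juniper: distances to unvisited — Denton=3, Fenby=9, Maple=19, Grove=22, Corby=24. Nearest is Denton (3).
From Denton: distances to unvisited — Fenby=6, Maple=17, Corby=21, Grove=25. Nearest is Fenby (6).
From Fenby: distances to unvisited — Maple=11, Corby=15, Grove=20. Nearest is Maple (11).
From Maple: distances to unvisited — Grove=10, Corby=26. Nearest is Grove (10).
From Grove: distances to unvisited — Corby=30. Nearest is Corby (30).
Return Corby→Juniper: 24.
Total = 3 + 6 + 11 + 10 + 30 + 24 = 84.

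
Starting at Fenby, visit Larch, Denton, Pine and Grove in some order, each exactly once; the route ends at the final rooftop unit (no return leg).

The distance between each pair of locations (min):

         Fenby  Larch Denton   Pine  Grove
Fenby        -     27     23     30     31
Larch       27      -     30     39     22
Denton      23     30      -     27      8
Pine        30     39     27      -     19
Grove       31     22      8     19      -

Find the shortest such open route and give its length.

Minimum one-way distance = 84 min.

There are 4! = 24 possible orderings.
Fenby → Larch → Denton → Pine → Grove: 27+30+27+19 = 103
Fenby → Larch → Denton → Grove → Pine: 27+30+8+19 = 84
Fenby → Larch → Pine → Denton → Grove: 27+39+27+8 = 101
Fenby → Larch → Pine → Grove → Denton: 27+39+19+8 = 93
Fenby → Larch → Grove → Denton → Pine: 27+22+8+27 = 84
Fenby → Larch → Grove → Pine → Denton: 27+22+19+27 = 95
Fenby → Denton → Larch → Pine → Grove: 23+30+39+19 = 111
Fenby → Denton → Larch → Grove → Pine: 23+30+22+19 = 94
Fenby → Denton → Pine → Larch → Grove: 23+27+39+22 = 111
Fenby → Denton → Pine → Grove → Larch: 23+27+19+22 = 91
Fenby → Denton → Grove → Larch → Pine: 23+8+22+39 = 92
Fenby → Denton → Grove → Pine → Larch: 23+8+19+39 = 89
Fenby → Pine → Larch → Denton → Grove: 30+39+30+8 = 107
Fenby → Pine → Larch → Grove → Denton: 30+39+22+8 = 99
… (10 more)
The minimum is 84.
One shortest path: Fenby → Larch → Denton → Grove → Pine.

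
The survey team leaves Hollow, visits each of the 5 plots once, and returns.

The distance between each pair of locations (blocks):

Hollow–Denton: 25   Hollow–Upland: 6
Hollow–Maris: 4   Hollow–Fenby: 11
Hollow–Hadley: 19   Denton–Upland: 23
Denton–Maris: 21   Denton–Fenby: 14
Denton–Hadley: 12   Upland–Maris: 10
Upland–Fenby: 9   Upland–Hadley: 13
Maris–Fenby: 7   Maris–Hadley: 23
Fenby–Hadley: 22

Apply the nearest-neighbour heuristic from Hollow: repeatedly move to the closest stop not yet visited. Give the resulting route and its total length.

70 blocks along Hollow → Maris → Fenby → Upland → Hadley → Denton → Hollow.

At Hollow the remaining stops are Maris 4, Upland 6, Fenby 11, Hadley 19, Denton 25; go to Maris.
At Maris the remaining stops are Fenby 7, Upland 10, Denton 21, Hadley 23; go to Fenby.
At Fenby the remaining stops are Upland 9, Denton 14, Hadley 22; go to Upland.
At Upland the remaining stops are Hadley 13, Denton 23; go to Hadley.
At Hadley the remaining stops are Denton 12; go to Denton.
Return Denton→Hollow: 25.
Total = 4 + 7 + 9 + 13 + 12 + 25 = 70.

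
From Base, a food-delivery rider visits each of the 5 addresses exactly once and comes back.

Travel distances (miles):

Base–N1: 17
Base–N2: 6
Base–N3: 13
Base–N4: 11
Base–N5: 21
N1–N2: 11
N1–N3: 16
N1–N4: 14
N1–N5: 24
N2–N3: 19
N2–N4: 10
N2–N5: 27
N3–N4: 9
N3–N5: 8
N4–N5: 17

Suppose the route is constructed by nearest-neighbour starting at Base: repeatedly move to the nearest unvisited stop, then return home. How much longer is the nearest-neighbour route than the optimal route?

Excess over optimum: 5 miles.

Base: N2=6, N4=11, N3=13, N1=17, N5=21 ⇒ N2
N2: N4=10, N1=11, N3=19, N5=27 ⇒ N4
N4: N3=9, N1=14, N5=17 ⇒ N3
N3: N5=8, N1=16 ⇒ N5
N5: N1=24 ⇒ N1
NN route Base → N2 → N4 → N3 → N5 → N1 → Base costs 74.
Optimal: Base → N2 → N1 → N3 → N5 → N4 → Base costs 69 (by enumerating all 60 distinct tours).
Excess = 74 − 69 = 5.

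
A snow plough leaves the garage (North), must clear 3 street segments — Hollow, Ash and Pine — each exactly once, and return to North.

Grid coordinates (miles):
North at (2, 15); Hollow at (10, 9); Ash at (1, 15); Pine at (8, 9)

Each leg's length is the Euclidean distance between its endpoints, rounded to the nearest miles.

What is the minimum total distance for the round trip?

22 miles — the shortest possible round trip.

With 3 stops there are 3!/2 = 3 distinct round trips (a route and its reverse cost the same).
North-Hollow-Ash-Pine-North: 10+11+9+8 = 38
North-Hollow-Pine-Ash-North: 10+2+9+1 = 22
North-Ash-Hollow-Pine-North: 1+11+2+8 = 22
The minimum is 22.
One optimal route: North → Hollow → Pine → Ash → North (or its reverse).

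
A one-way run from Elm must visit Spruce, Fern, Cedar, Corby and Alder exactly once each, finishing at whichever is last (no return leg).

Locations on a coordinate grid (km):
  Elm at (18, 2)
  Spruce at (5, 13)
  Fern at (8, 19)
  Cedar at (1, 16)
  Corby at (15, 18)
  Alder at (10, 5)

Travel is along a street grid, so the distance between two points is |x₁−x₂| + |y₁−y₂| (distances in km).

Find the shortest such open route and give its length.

49 km — the minimum one-way total.

There are 5! = 120 possible orderings.
Elm - Spruce - Fern - Cedar - Corby - Alder: 24+9+10+16+18 = 77
Elm - Spruce - Fern - Cedar - Alder - Corby: 24+9+10+20+18 = 81
Elm - Spruce - Fern - Corby - Cedar - Alder: 24+9+8+16+20 = 77
Elm - Spruce - Fern - Corby - Alder - Cedar: 24+9+8+18+20 = 79
Elm - Spruce - Fern - Alder - Cedar - Corby: 24+9+16+20+16 = 85
Elm - Spruce - Fern - Alder - Corby - Cedar: 24+9+16+18+16 = 83
Elm - Spruce - Cedar - Fern - Corby - Alder: 24+7+10+8+18 = 67
Elm - Spruce - Cedar - Fern - Alder - Corby: 24+7+10+16+18 = 75
Elm - Spruce - Cedar - Corby - Fern - Alder: 24+7+16+8+16 = 71
Elm - Spruce - Cedar - Corby - Alder - Fern: 24+7+16+18+16 = 81
Elm - Spruce - Cedar - Alder - Fern - Corby: 24+7+20+16+8 = 75
Elm - Spruce - Cedar - Alder - Corby - Fern: 24+7+20+18+8 = 77
Elm - Spruce - Corby - Fern - Cedar - Alder: 24+15+8+10+20 = 77
Elm - Spruce - Corby - Fern - Alder - Cedar: 24+15+8+16+20 = 83
… (106 more)
Elm - Alder - Spruce - Cedar - Fern - Corby: 11+13+7+10+8 = 49  ← best
The minimum is 49.
One shortest path: Elm → Alder → Spruce → Cedar → Fern → Corby.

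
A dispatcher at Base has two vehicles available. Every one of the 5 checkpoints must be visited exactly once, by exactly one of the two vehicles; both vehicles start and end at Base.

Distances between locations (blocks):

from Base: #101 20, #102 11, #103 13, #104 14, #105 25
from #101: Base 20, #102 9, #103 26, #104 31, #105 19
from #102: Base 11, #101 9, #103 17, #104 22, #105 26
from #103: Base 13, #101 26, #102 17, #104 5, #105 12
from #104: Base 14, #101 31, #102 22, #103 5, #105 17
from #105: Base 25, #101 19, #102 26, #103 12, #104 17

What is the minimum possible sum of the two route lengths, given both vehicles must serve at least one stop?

92 blocks — the smallest possible combined total.

Check every non-empty split of the stops between the two vehicles; for each half take its own optimal tour:
  {#101} + {#102, #103, #104, #105}: 40 + 68 = 108
  {#102} + {#101, #103, #104, #105}: 22 + 70 = 92
  {#101, #102} + {#103, #104, #105}: 40 + 56 = 96
  {#103} + {#101, #102, #104, #105}: 26 + 70 = 96
  {#101, #103} + {#102, #104, #105}: 59 + 68 = 127
  {#102, #103} + {#101, #104, #105}: 41 + 70 = 111
  … (15 splits in total)
Best: vehicle 1 Base → #102 → Base = 22; vehicle 2 Base → #101 → #105 → #103 → #104 → Base = 70; combined 92.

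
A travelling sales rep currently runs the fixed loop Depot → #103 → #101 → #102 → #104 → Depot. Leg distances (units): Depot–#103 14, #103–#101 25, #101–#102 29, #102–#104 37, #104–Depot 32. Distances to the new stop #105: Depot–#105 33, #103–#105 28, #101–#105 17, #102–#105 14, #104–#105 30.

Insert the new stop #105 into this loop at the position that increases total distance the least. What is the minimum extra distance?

Insertion cost between consecutive stops i–j is d(i,#105) + d(#105,j) − d(i,j):
  between Depot and #103: 33 + 28 − 14 = 47
  between #103 and #101: 28 + 17 − 25 = 20
  between #101 and #102: 17 + 14 − 29 = 2
  between #102 and #104: 14 + 30 − 37 = 7
  between #104 and Depot: 30 + 33 − 32 = 31
Cheapest insertion is between #101 and #102, adding 2.
New total = 137 + 2 = 139.

+2 — insert #105 between #101 and #102.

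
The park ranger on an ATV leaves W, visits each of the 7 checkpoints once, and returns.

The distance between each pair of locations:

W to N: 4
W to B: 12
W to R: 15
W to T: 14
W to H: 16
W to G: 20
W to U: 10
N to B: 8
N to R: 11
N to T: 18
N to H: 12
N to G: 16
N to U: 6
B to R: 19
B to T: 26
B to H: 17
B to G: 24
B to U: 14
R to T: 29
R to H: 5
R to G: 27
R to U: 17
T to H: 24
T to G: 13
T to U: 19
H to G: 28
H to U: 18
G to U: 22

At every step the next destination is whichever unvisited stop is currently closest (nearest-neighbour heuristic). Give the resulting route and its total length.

At W the remaining stops are N 4, U 10, B 12, T 14, R 15, H 16, G 20; go to N.
At N the remaining stops are U 6, B 8, R 11, H 12, G 16, T 18; go to U.
At U the remaining stops are B 14, R 17, H 18, T 19, G 22; go to B.
At B the remaining stops are H 17, R 19, G 24, T 26; go to H.
At H the remaining stops are R 5, T 24, G 28; go to R.
At R the remaining stops are G 27, T 29; go to G.
At G the remaining stops are T 13; go to T.
Return T→W: 14.
Total = 4 + 6 + 14 + 17 + 5 + 27 + 13 + 14 = 100.

Nearest-neighbour total = 100; route W → N → U → B → H → R → G → T → W.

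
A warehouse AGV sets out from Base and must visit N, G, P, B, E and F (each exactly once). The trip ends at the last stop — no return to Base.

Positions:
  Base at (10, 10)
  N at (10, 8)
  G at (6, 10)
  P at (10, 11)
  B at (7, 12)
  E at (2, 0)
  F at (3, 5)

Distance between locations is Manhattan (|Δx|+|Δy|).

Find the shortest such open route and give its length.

There are 6! = 720 possible orderings.
Base - N - G - P - B - E - F: 2+6+5+4+17+6 = 40
Base - N - G - P - B - F - E: 2+6+5+4+11+6 = 34
Base - N - G - P - E - B - F: 2+6+5+19+17+11 = 60
Base - N - G - P - E - F - B: 2+6+5+19+6+11 = 49
Base - N - G - P - F - B - E: 2+6+5+13+11+17 = 54
Base - N - G - P - F - E - B: 2+6+5+13+6+17 = 49
Base - N - G - B - P - E - F: 2+6+3+4+19+6 = 40
Base - N - G - B - P - F - E: 2+6+3+4+13+6 = 34
… (712 more)
Base - N - P - B - G - F - E: 2+3+4+3+8+6 = 26  ← best
The minimum is 26.
One shortest path: Base → N → P → B → G → F → E.

Shortest open route: 26.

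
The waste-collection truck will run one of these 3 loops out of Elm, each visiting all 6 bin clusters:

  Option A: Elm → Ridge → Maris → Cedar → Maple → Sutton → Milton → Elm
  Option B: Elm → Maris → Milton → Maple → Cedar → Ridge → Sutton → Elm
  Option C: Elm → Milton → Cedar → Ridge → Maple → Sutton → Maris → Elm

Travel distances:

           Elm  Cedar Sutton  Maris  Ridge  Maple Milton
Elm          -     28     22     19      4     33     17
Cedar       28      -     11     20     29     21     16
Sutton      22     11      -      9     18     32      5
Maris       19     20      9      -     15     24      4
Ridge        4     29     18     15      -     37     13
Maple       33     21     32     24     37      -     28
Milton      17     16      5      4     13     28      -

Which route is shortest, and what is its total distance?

Shortest is Option A, total 114.

Option A: 4 + 15 + 20 + 21 + 32 + 5 + 17 = 114
Option B: 19 + 4 + 28 + 21 + 29 + 18 + 22 = 141
Option C: 17 + 16 + 29 + 37 + 32 + 9 + 19 = 159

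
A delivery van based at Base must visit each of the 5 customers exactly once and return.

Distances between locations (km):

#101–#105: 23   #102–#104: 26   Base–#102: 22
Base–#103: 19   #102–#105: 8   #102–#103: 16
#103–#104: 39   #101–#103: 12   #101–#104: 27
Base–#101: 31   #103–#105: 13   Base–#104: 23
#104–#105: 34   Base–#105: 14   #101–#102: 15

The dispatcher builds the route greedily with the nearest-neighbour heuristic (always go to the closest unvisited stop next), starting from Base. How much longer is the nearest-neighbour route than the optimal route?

The nearest-neighbour route is 11 km longer than optimal.

Base: #105=14, #103=19, #102=22, #104=23, #101=31 ⇒ #105
#105: #102=8, #103=13, #101=23, #104=34 ⇒ #102
#102: #101=15, #103=16, #104=26 ⇒ #101
#101: #103=12, #104=27 ⇒ #103
#103: #104=39 ⇒ #104
NN route Base → #105 → #102 → #101 → #103 → #104 → Base costs 111.
Optimal: Base → #104 → #101 → #103 → #102 → #105 → Base costs 100 (by enumerating all 60 distinct tours).
Excess = 111 − 100 = 11.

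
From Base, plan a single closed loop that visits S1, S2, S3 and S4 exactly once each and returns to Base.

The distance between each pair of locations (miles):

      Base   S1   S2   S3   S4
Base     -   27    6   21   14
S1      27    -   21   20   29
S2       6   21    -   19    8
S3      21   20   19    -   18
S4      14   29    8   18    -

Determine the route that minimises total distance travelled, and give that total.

There are 12 distinct closed tours to check (reversals are equivalent).
Base → S1 → S2 → S3 → S4 → Base: 27+21+19+18+14 = 99
Base → S1 → S2 → S4 → S3 → Base: 27+21+8+18+21 = 95
Base → S1 → S3 → S2 → S4 → Base: 27+20+19+8+14 = 88
Base → S1 → S3 → S4 → S2 → Base: 27+20+18+8+6 = 79
Base → S1 → S4 → S2 → S3 → Base: 27+29+8+19+21 = 104
Base → S1 → S4 → S3 → S2 → Base: 27+29+18+19+6 = 99
Base → S2 → S1 → S3 → S4 → Base: 6+21+20+18+14 = 79
Base → S2 → S1 → S4 → S3 → Base: 6+21+29+18+21 = 95
Base → S2 → S3 → S1 → S4 → Base: 6+19+20+29+14 = 88
Base → S2 → S4 → S1 → S3 → Base: 6+8+29+20+21 = 84
Base → S3 → S1 → S2 → S4 → Base: 21+20+21+8+14 = 84
Base → S3 → S2 → S1 → S4 → Base: 21+19+21+29+14 = 104
The minimum is 79.
One optimal route: Base → S1 → S3 → S4 → S2 → Base (or its reverse).

Minimum total distance: 79 miles.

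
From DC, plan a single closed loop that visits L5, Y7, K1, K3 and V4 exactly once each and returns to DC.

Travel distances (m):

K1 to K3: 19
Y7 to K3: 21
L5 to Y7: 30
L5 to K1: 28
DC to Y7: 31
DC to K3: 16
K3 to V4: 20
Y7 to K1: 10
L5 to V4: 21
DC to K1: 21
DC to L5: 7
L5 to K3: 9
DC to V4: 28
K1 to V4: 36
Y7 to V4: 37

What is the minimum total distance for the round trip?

There are 60 distinct closed tours to check (reversals are equivalent).
DC - L5 - Y7 - K1 - K3 - V4 - DC: 7+30+10+19+20+28 = 114
DC - L5 - Y7 - K1 - V4 - K3 - DC: 7+30+10+36+20+16 = 119
DC - L5 - Y7 - K3 - K1 - V4 - DC: 7+30+21+19+36+28 = 141
DC - L5 - Y7 - K3 - V4 - K1 - DC: 7+30+21+20+36+21 = 135
DC - L5 - Y7 - V4 - K1 - K3 - DC: 7+30+37+36+19+16 = 145
DC - L5 - Y7 - V4 - K3 - K1 - DC: 7+30+37+20+19+21 = 134
DC - L5 - K1 - Y7 - K3 - V4 - DC: 7+28+10+21+20+28 = 114
DC - L5 - K1 - Y7 - V4 - K3 - DC: 7+28+10+37+20+16 = 118
DC - L5 - K1 - K3 - Y7 - V4 - DC: 7+28+19+21+37+28 = 140
DC - L5 - K1 - K3 - V4 - Y7 - DC: 7+28+19+20+37+31 = 142
DC - L5 - K1 - V4 - Y7 - K3 - DC: 7+28+36+37+21+16 = 145
DC - L5 - K1 - V4 - K3 - Y7 - DC: 7+28+36+20+21+31 = 143
DC - L5 - K3 - Y7 - K1 - V4 - DC: 7+9+21+10+36+28 = 111
DC - L5 - K3 - Y7 - V4 - K1 - DC: 7+9+21+37+36+21 = 131
… (46 more)
DC - L5 - V4 - K3 - Y7 - K1 - DC: 7+21+20+21+10+21 = 100  ← best
The minimum is 100.
One optimal route: DC → L5 → V4 → K3 → Y7 → K1 → DC (or its reverse).

Minimum total distance: 100 m.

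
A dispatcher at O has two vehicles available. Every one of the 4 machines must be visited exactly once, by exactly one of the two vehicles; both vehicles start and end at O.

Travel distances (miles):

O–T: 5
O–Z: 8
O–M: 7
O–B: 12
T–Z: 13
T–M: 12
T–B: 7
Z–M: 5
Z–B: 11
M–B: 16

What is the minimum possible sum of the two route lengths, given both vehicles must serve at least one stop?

Check every non-empty split of the stops between the two vehicles; for each half take its own optimal tour:
  {T} + {Z, M, B}: 10 + 35 = 45
  {Z} + {T, M, B}: 16 + 35 = 51
  {T, Z} + {M, B}: 26 + 35 = 61
  {M} + {T, Z, B}: 14 + 31 = 45
  {T, M} + {Z, B}: 24 + 31 = 55
  {Z, M} + {T, B}: 20 + 24 = 44
  … (7 splits in total)
Best: vehicle 1 O → Z → M → O = 20; vehicle 2 O → T → B → O = 24; combined 44.

Minimum combined distance: 44 miles.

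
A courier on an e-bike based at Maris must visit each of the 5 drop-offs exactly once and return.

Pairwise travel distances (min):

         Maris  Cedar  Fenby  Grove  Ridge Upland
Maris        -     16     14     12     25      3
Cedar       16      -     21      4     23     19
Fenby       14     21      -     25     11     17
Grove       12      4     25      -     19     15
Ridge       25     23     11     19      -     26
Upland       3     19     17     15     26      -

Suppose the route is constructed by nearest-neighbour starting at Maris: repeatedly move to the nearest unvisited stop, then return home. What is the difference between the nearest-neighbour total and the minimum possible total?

From Maris: Upland=3, Grove=12, Fenby=14, Cedar=16, Ridge=25 → choose Upland (3).
From Upland: Grove=15, Fenby=17, Cedar=19, Ridge=26 → choose Grove (15).
From Grove: Cedar=4, Ridge=19, Fenby=25 → choose Cedar (4).
From Cedar: Fenby=21, Ridge=23 → choose Fenby (21).
From Fenby: Ridge=11 → choose Ridge (11).
NN route Maris → Upland → Grove → Cedar → Fenby → Ridge → Maris costs 79.
Optimal: Maris → Cedar → Grove → Ridge → Fenby → Upland → Maris costs 70 (by enumerating all 60 distinct tours).
Excess = 79 − 70 = 9.

9 min longer than the optimal tour.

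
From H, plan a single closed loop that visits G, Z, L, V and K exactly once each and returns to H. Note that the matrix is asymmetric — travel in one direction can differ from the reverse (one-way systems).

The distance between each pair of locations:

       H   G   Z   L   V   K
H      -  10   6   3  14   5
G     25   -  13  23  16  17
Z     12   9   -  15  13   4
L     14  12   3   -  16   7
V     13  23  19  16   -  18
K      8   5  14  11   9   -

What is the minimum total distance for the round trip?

Minimum total distance: 44.

H - G - Z - L - V - K - H: 10+13+15+16+18+8 = 80
H - G - Z - L - K - V - H: 10+13+15+7+9+13 = 67
H - G - Z - V - L - K - H: 10+13+13+16+7+8 = 67
H - G - Z - V - K - L - H: 10+13+13+18+11+14 = 79
H - G - Z - K - L - V - H: 10+13+4+11+16+13 = 67
H - G - Z - K - V - L - H: 10+13+4+9+16+14 = 66
H - G - L - Z - V - K - H: 10+23+3+13+18+8 = 75
H - G - L - Z - K - V - H: 10+23+3+4+9+13 = 62
H - G - L - V - Z - K - H: 10+23+16+19+4+8 = 80
H - G - L - V - K - Z - H: 10+23+16+18+14+12 = 93
H - G - L - K - Z - V - H: 10+23+7+14+13+13 = 80
H - G - L - K - V - Z - H: 10+23+7+9+19+12 = 80
H - G - V - Z - L - K - H: 10+16+19+15+7+8 = 75
H - G - V - Z - K - L - H: 10+16+19+4+11+14 = 74
… (106 more)
H - L - Z - K - G - V - H: 3+3+4+5+16+13 = 44  ← best
The minimum is 44.
One optimal route: H → L → Z → K → G → V → H.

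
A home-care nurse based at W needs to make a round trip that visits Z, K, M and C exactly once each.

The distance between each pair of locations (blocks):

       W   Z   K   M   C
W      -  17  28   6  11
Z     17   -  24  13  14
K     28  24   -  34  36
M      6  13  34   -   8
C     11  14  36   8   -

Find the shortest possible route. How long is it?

With 4 stops there are 4!/2 = 12 distinct round trips (a route and its reverse cost the same).
W → Z → K → M → C → W: 17+24+34+8+11 = 94
W → Z → K → C → M → W: 17+24+36+8+6 = 91
W → Z → M → K → C → W: 17+13+34+36+11 = 111
W → Z → M → C → K → W: 17+13+8+36+28 = 102
W → Z → C → K → M → W: 17+14+36+34+6 = 107
W → Z → C → M → K → W: 17+14+8+34+28 = 101
W → K → Z → M → C → W: 28+24+13+8+11 = 84
W → K → Z → C → M → W: 28+24+14+8+6 = 80
W → K → M → Z → C → W: 28+34+13+14+11 = 100
W → K → C → Z → M → W: 28+36+14+13+6 = 97
W → M → Z → K → C → W: 6+13+24+36+11 = 90
W → M → K → Z → C → W: 6+34+24+14+11 = 89
The minimum is 80.
One optimal route: W → K → Z → C → M → W (or its reverse).

80 blocks — the shortest possible round trip.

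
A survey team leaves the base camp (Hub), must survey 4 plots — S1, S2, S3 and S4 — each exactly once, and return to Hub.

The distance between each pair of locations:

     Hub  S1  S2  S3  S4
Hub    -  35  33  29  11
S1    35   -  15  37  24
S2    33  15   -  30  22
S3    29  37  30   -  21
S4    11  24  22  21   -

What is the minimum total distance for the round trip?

Hub - S1 - S2 - S3 - S4 - Hub: 35+15+30+21+11 = 112
Hub - S1 - S2 - S4 - S3 - Hub: 35+15+22+21+29 = 122
Hub - S1 - S3 - S2 - S4 - Hub: 35+37+30+22+11 = 135
Hub - S1 - S3 - S4 - S2 - Hub: 35+37+21+22+33 = 148
Hub - S1 - S4 - S2 - S3 - Hub: 35+24+22+30+29 = 140
Hub - S1 - S4 - S3 - S2 - Hub: 35+24+21+30+33 = 143
Hub - S2 - S1 - S3 - S4 - Hub: 33+15+37+21+11 = 117
Hub - S2 - S1 - S4 - S3 - Hub: 33+15+24+21+29 = 122
Hub - S2 - S3 - S1 - S4 - Hub: 33+30+37+24+11 = 135
Hub - S2 - S4 - S1 - S3 - Hub: 33+22+24+37+29 = 145
Hub - S3 - S1 - S2 - S4 - Hub: 29+37+15+22+11 = 114
Hub - S3 - S2 - S1 - S4 - Hub: 29+30+15+24+11 = 109
The minimum is 109.
One optimal route: Hub → S3 → S2 → S1 → S4 → Hub (or its reverse).

Shortest round trip = 109.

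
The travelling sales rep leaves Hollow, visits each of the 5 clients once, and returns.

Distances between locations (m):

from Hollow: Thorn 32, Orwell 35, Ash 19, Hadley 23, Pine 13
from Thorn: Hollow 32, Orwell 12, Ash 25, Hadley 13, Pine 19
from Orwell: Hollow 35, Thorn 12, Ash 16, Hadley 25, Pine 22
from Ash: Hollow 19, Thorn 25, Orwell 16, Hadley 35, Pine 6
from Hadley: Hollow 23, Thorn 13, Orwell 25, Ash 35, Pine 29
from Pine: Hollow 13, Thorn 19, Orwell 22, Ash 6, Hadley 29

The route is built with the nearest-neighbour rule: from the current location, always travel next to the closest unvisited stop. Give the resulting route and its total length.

At Hollow the remaining stops are Pine 13, Ash 19, Hadley 23, Thorn 32, Orwell 35; go to Pine.
At Pine the remaining stops are Ash 6, Thorn 19, Orwell 22, Hadley 29; go to Ash.
At Ash the remaining stops are Orwell 16, Thorn 25, Hadley 35; go to Orwell.
At Orwell the remaining stops are Thorn 12, Hadley 25; go to Thorn.
At Thorn the remaining stops are Hadley 13; go to Hadley.
Return Hadley→Hollow: 23.
Total = 13 + 6 + 16 + 12 + 13 + 23 = 83.

Total distance 83 m via the nearest-neighbour route Hollow → Pine → Ash → Orwell → Thorn → Hadley → Hollow.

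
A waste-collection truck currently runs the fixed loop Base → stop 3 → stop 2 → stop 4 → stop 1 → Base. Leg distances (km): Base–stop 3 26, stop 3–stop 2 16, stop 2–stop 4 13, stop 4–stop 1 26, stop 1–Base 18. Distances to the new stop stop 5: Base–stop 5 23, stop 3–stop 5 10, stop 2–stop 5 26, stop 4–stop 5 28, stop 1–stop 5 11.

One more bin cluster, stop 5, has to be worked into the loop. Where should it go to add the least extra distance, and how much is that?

Minimum extra distance: 7 km, inserting stop 5 between Base and stop 3.

Insertion cost between consecutive stops i–j is d(i,stop 5) + d(stop 5,j) − d(i,j):
  between Base and stop 3: 23 + 10 − 26 = 7
  between stop 3 and stop 2: 10 + 26 − 16 = 20
  between stop 2 and stop 4: 26 + 28 − 13 = 41
  between stop 4 and stop 1: 28 + 11 − 26 = 13
  between stop 1 and Base: 11 + 23 − 18 = 16
Cheapest insertion is between Base and stop 3, adding 7.
New total = 99 + 7 = 106.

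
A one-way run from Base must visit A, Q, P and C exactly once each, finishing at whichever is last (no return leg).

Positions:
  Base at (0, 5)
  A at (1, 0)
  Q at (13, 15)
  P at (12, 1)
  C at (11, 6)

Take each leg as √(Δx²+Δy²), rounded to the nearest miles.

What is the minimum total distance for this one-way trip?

Shortest open route: 30 miles.

There are 4! = 24 possible orderings.
Base → A → Q → P → C: 5+19+14+5 = 43
Base → A → Q → C → P: 5+19+9+5 = 38
Base → A → P → Q → C: 5+11+14+9 = 39
Base → A → P → C → Q: 5+11+5+9 = 30
Base → A → C → Q → P: 5+12+9+14 = 40
Base → A → C → P → Q: 5+12+5+14 = 36
Base → Q → A → P → C: 16+19+11+5 = 51
Base → Q → A → C → P: 16+19+12+5 = 52
Base → Q → P → A → C: 16+14+11+12 = 53
Base → Q → P → C → A: 16+14+5+12 = 47
Base → Q → C → A → P: 16+9+12+11 = 48
Base → Q → C → P → A: 16+9+5+11 = 41
Base → P → A → Q → C: 13+11+19+9 = 52
Base → P → A → C → Q: 13+11+12+9 = 45
… (10 more)
The minimum is 30.
One shortest path: Base → A → P → C → Q.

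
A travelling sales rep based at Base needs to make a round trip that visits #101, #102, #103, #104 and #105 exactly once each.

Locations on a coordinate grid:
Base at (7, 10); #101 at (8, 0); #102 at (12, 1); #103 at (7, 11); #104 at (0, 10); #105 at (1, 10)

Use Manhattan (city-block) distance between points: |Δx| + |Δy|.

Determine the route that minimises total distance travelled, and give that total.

Minimum total distance: 46.

There are 60 distinct closed tours to check (reversals are equivalent).
Base - #101 - #102 - #103 - #104 - #105 - Base: 11+5+15+8+1+6 = 46
Base - #101 - #102 - #103 - #105 - #104 - Base: 11+5+15+7+1+7 = 46
Base - #101 - #102 - #104 - #103 - #105 - Base: 11+5+21+8+7+6 = 58
Base - #101 - #102 - #104 - #105 - #103 - Base: 11+5+21+1+7+1 = 46
Base - #101 - #102 - #105 - #103 - #104 - Base: 11+5+20+7+8+7 = 58
Base - #101 - #102 - #105 - #104 - #103 - Base: 11+5+20+1+8+1 = 46
Base - #101 - #103 - #102 - #104 - #105 - Base: 11+12+15+21+1+6 = 66
Base - #101 - #103 - #102 - #105 - #104 - Base: 11+12+15+20+1+7 = 66
Base - #101 - #103 - #104 - #102 - #105 - Base: 11+12+8+21+20+6 = 78
Base - #101 - #103 - #104 - #105 - #102 - Base: 11+12+8+1+20+14 = 66
Base - #101 - #103 - #105 - #102 - #104 - Base: 11+12+7+20+21+7 = 78
Base - #101 - #103 - #105 - #104 - #102 - Base: 11+12+7+1+21+14 = 66
Base - #101 - #104 - #102 - #103 - #105 - Base: 11+18+21+15+7+6 = 78
Base - #101 - #104 - #102 - #105 - #103 - Base: 11+18+21+20+7+1 = 78
… (46 more)
The minimum is 46.
One optimal route: Base → #101 → #102 → #103 → #104 → #105 → Base (or its reverse).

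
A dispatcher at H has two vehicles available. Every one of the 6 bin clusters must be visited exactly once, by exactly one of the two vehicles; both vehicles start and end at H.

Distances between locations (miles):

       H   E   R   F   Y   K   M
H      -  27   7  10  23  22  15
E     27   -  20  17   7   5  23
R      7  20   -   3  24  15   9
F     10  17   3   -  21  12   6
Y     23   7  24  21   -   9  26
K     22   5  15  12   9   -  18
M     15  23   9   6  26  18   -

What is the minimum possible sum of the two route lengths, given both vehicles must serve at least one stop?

Check every non-empty split of the stops between the two vehicles; for each half take its own optimal tour:
  {E} + {R, F, Y, K, M}: 54 + 66 = 120
  {R} + {E, F, Y, K, M}: 14 + 68 = 82
  {E, R} + {F, Y, K, M}: 54 + 65 = 119
  {F} + {E, R, Y, K, M}: 20 + 69 = 89
  {E, F} + {R, Y, K, M}: 54 + 66 = 120
  {R, F} + {E, Y, K, M}: 20 + 68 = 88
  … (31 splits in total)
Best: vehicle 1 H → R → H = 14; vehicle 2 H → Y → E → K → F → M → H = 68; combined 82.

Minimum combined distance: 82 miles.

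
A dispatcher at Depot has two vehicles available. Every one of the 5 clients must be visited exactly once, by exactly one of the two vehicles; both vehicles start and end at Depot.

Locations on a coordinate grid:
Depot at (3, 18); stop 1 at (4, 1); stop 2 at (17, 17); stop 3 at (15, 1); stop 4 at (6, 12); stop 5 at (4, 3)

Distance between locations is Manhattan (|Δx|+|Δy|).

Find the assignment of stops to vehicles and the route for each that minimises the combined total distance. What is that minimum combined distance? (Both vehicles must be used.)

80 — the smallest possible combined total.

Check every non-empty split of the stops between the two vehicles; for each half take its own optimal tour:
  {stop 1} + {stop 2, stop 3, stop 4, stop 5}: 36 + 66 = 102
  {stop 2} + {stop 1, stop 3, stop 4, stop 5}: 30 + 58 = 88
  {stop 1, stop 2} + {stop 3, stop 4, stop 5}: 62 + 58 = 120
  {stop 3} + {stop 1, stop 2, stop 4, stop 5}: 58 + 62 = 120
  {stop 1, stop 3} + {stop 2, stop 4, stop 5}: 58 + 58 = 116
  {stop 2, stop 3} + {stop 1, stop 4, stop 5}: 62 + 40 = 102
  … (15 splits in total)
  {stop 4} + {stop 1, stop 2, stop 3, stop 5}: 18 + 62 = 80  ← best
Best: vehicle 1 Depot → stop 4 → Depot = 18; vehicle 2 Depot → stop 2 → stop 3 → stop 1 → stop 5 → Depot = 62; combined 80.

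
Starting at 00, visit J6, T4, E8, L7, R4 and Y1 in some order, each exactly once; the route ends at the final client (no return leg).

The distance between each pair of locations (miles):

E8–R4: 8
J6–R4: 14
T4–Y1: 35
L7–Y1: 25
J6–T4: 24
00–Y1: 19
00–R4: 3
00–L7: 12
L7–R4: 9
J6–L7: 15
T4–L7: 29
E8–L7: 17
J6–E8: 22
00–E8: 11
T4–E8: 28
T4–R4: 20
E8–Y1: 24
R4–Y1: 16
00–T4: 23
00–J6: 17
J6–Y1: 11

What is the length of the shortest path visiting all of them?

Shortest open route: 88 miles.

There are 6! = 720 possible orderings.
00 - J6 - T4 - E8 - L7 - R4 - Y1: 17+24+28+17+9+16 = 111
00 - J6 - T4 - E8 - L7 - Y1 - R4: 17+24+28+17+25+16 = 127
00 - J6 - T4 - E8 - R4 - L7 - Y1: 17+24+28+8+9+25 = 111
00 - J6 - T4 - E8 - R4 - Y1 - L7: 17+24+28+8+16+25 = 118
00 - J6 - T4 - E8 - Y1 - L7 - R4: 17+24+28+24+25+9 = 127
00 - J6 - T4 - E8 - Y1 - R4 - L7: 17+24+28+24+16+9 = 118
00 - J6 - T4 - L7 - E8 - R4 - Y1: 17+24+29+17+8+16 = 111
00 - J6 - T4 - L7 - E8 - Y1 - R4: 17+24+29+17+24+16 = 127
… (712 more)
00 - E8 - L7 - R4 - Y1 - J6 - T4: 11+17+9+16+11+24 = 88  ← best
The minimum is 88.
One shortest path: 00 → E8 → L7 → R4 → Y1 → J6 → T4.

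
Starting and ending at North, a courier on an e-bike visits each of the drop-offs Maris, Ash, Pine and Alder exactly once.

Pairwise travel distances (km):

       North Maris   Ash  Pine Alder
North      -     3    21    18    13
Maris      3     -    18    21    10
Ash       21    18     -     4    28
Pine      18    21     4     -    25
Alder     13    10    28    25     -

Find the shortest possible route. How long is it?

63 km — the shortest possible round trip.

There are 12 distinct closed tours to check (reversals are equivalent).
North → Maris → Ash → Pine → Alder → North: 3+18+4+25+13 = 63
North → Maris → Ash → Alder → Pine → North: 3+18+28+25+18 = 92
North → Maris → Pine → Ash → Alder → North: 3+21+4+28+13 = 69
North → Maris → Pine → Alder → Ash → North: 3+21+25+28+21 = 98
North → Maris → Alder → Ash → Pine → North: 3+10+28+4+18 = 63
North → Maris → Alder → Pine → Ash → North: 3+10+25+4+21 = 63
North → Ash → Maris → Pine → Alder → North: 21+18+21+25+13 = 98
North → Ash → Maris → Alder → Pine → North: 21+18+10+25+18 = 92
North → Ash → Pine → Maris → Alder → North: 21+4+21+10+13 = 69
North → Ash → Alder → Maris → Pine → North: 21+28+10+21+18 = 98
North → Pine → Maris → Ash → Alder → North: 18+21+18+28+13 = 98
North → Pine → Ash → Maris → Alder → North: 18+4+18+10+13 = 63
The minimum is 63.
One optimal route: North → Maris → Ash → Pine → Alder → North (or its reverse).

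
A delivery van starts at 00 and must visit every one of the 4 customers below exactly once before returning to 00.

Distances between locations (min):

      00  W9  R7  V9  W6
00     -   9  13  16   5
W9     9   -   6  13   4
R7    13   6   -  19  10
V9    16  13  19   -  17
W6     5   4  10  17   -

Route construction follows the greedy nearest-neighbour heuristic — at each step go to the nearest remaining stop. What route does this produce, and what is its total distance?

Total distance 50 min via the nearest-neighbour route 00 → W6 → W9 → R7 → V9 → 00.

At 00 the remaining stops are W6 5, W9 9, R7 13, V9 16; go to W6.
At W6 the remaining stops are W9 4, R7 10, V9 17; go to W9.
At W9 the remaining stops are R7 6, V9 13; go to R7.
At R7 the remaining stops are V9 19; go to V9.
Return V9→00: 16.
Total = 5 + 4 + 6 + 19 + 16 = 50.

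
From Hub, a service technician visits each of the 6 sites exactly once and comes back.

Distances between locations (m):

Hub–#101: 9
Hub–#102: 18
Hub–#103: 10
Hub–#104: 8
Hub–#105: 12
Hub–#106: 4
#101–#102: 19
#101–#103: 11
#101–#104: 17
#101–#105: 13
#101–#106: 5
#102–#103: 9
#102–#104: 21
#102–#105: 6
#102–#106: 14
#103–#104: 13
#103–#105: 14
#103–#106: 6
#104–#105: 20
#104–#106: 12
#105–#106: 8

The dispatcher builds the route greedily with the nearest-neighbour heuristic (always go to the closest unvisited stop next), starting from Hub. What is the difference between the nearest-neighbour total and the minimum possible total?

5 m longer than the optimal tour.

From Hub: #106=4, #104=8, #101=9, #103=10, #105=12, #102=18 → choose #106 (4).
From #106: #101=5, #103=6, #105=8, #104=12, #102=14 → choose #101 (5).
From #101: #103=11, #105=13, #104=17, #102=19 → choose #103 (11).
From #103: #102=9, #104=13, #105=14 → choose #102 (9).
From #102: #105=6, #104=21 → choose #105 (6).
From #105: #104=20 → choose #104 (20).
NN route Hub → #106 → #101 → #103 → #102 → #105 → #104 → Hub costs 63.
Optimal: Hub → #101 → #106 → #105 → #102 → #103 → #104 → Hub costs 58 (by enumerating all 360 distinct tours).
Excess = 63 − 58 = 5.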